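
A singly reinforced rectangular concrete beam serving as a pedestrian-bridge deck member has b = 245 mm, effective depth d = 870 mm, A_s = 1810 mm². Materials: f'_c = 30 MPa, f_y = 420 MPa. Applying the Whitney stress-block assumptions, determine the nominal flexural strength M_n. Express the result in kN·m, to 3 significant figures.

M_n ≈ 615 kN·m

T = A_s f_y = 1810 × 420 = 760200 N = 760.2 kN.
From C = T: a = T/(0.85 f'_c b) = 760200/(0.85 × 30 × 245) = 121.68 mm.
M_n = T(d − a/2) = 760.2 kN × (870 − 60.84) mm = 615.12 kN·m.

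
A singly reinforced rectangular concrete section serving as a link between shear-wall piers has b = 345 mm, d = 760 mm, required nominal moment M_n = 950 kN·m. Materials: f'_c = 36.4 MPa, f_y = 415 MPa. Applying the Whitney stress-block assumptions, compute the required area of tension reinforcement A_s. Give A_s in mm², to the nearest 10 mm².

A_s ≈ 3290 mm²

With M_n = 0.85 f'_c a b (d − a/2), solve the quadratic for a:
a = d − √(d² − 2M_n/(0.85 f'_c b)) = 760 − √(760² − 2 × 950×10⁶/(0.85 × 36.4 × 345)) = 127.86 mm.
A_s = 0.85 f'_c a b / f_y = 0.85 × 36.4 × 127.86 × 345 / 415 = 3288.7 mm².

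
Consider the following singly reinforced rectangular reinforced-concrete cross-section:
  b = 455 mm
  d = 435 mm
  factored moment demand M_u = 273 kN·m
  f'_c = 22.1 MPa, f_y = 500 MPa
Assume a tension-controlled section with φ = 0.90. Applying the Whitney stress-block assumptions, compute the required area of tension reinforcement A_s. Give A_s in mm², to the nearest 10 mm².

M_n = M_u/φ = 273/0.90 = 303.333 kN·m.
With M_n = 0.85 f'_c a b (d − a/2), solve the quadratic for a:
a = d − √(d² − 2M_n/(0.85 f'_c b)) = 435 − √(435² − 2 × 303.333×10⁶/(0.85 × 22.1 × 455)) = 91.13 mm.
A_s = 0.85 f'_c a b / f_y = 0.85 × 22.1 × 91.13 × 455 / 500 = 1557.8 mm².

A_s ≈ 1560 mm²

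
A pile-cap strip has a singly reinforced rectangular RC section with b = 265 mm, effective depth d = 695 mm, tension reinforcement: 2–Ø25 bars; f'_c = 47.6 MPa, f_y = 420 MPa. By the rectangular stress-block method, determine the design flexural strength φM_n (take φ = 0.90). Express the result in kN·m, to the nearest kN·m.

φM_n ≈ 251 kN·m

A_s = 2 × 491 = 982 mm².
T = A_s f_y = 982 × 420 = 412440 N = 412.44 kN.
From C = T: a = T/(0.85 f'_c b) = 412440/(0.85 × 47.6 × 265) = 38.47 mm.
M_n = T(d − a/2) = 412.44 kN × (695 − 19.235) mm = 278.71 kN·m.
φM_n = 0.90 × 278.71 = 250.84 kN·m.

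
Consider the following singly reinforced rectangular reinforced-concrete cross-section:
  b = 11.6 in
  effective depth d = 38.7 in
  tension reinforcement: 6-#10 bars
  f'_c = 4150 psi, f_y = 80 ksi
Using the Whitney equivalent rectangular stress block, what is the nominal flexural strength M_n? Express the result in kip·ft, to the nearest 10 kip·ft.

M_n ≈ 1590 kip·ft

A_s = 6 × 1.27 = 7.62 in².
T = A_s f_y = 7.62 × 80 = 609.6 kips.
a = T/(0.85 f'_c b) = 609.6/(0.85 × 4.15 × 11.6) = 14.898 in.
M_n = T(d − a/2) = 609.6 × (38.7 − 7.449) = 19050.6 kip·in = 19050.6/12 = 1587.55 kip·ft.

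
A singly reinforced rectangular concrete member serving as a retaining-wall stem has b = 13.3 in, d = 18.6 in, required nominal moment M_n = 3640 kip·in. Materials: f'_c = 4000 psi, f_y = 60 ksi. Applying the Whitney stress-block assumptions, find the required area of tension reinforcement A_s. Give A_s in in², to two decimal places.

From M_n = 0.85 f'_c a b (d − a/2):
a = d − √(d² − 2M_n/(0.85 f'_c b)) = 18.6 − √(18.6² − 2 × 3640/(0.85 × 4 × 13.3)) = 5.000 in.
A_s = 0.85 f'_c a b / f_y = 0.85 × 4 × 5.000 × 13.3 / 60 = 3.768 in².

A_s ≈ 3.77 in²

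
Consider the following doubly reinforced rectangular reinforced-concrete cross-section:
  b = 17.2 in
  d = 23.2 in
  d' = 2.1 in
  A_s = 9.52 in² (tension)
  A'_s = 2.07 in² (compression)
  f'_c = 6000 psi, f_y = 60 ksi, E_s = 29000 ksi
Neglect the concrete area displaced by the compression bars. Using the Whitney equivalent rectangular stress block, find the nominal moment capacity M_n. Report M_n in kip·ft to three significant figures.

Assume both steels yield.
a = (A_s − A'_s) f_y/(0.85 f'_c b) = (9.52 − 2.07) × 60/(0.85 × 6 × 17.2) = 5.096 in.
c = a/β₁ = 5.096/0.75 = 6.795 in; ε'_s = 0.003(c − d')/c = 0.0021 ≥ ε_y = 0.0021, so the compression steel yields.
M_n = (A_s − A'_s) f_y (d − a/2) + A'_s f_y (d − d') = 447 × (23.2 − 2.548) + 124.2 × (23.2 − 2.1) = 9231.4 + 2620.6 = 11852.0 kip·in = 11852.0/12 = 987.67 kip·ft.

M_n ≈ 988 kip·ft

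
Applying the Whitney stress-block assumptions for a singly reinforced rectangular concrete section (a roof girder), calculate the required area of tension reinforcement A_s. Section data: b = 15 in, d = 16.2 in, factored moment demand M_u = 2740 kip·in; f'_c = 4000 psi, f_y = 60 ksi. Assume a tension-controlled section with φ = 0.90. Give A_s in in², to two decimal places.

M_n = M_u/φ = 2740/0.90 = 3044.44 kip·in.
From M_n = 0.85 f'_c a b (d − a/2):
a = d − √(d² − 2M_n/(0.85 f'_c b)) = 16.2 − √(16.2² − 2 × 3044.44/(0.85 × 4 × 15)) = 4.240 in.
A_s = 0.85 f'_c a b / f_y = 0.85 × 4 × 4.240 × 15 / 60 = 3.604 in².

A_s ≈ 3.60 in²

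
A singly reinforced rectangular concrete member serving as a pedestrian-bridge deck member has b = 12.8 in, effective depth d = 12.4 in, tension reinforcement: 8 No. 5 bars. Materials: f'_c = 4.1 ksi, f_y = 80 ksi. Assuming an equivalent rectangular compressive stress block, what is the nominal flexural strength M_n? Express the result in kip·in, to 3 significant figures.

M_n ≈ 2020 kip·in

A_s = 8 × 0.31 = 2.48 in².
T = A_s f_y = 2.48 × 80 = 198.4 kips.
a = T/(0.85 f'_c b) = 198.4/(0.85 × 4.1 × 12.8) = 4.448 in.
M_n = T(d − a/2) = 198.4 × (12.4 − 2.224) = 2018.9 kip·in.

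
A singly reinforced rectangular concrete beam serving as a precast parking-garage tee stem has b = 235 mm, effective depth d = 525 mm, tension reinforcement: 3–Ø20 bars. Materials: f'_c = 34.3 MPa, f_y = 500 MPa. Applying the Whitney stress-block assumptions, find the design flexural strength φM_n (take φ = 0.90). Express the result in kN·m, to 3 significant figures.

A_s = 3 × 314 = 942 mm².
T = A_s f_y = 942 × 500 = 471000 N = 471 kN.
From C = T: a = T/(0.85 f'_c b) = 471000/(0.85 × 34.3 × 235) = 68.74 mm.
M_n = T(d − a/2) = 471 kN × (525 − 34.37) mm = 231.09 kN·m.
φM_n = 0.90 × 231.09 = 207.98 kN·m.

φM_n ≈ 208 kN·m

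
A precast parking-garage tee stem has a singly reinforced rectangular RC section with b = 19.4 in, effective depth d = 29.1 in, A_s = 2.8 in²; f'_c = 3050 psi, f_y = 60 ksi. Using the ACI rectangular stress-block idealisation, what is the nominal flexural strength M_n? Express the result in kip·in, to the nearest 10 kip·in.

T = A_s f_y = 2.8 × 60 = 168 kips.
a = T/(0.85 f'_c b) = 168/(0.85 × 3.05 × 19.4) = 3.340 in.
M_n = T(d − a/2) = 168 × (29.1 − 1.67) = 4608.2 kip·in.

M_n ≈ 4610 kip·in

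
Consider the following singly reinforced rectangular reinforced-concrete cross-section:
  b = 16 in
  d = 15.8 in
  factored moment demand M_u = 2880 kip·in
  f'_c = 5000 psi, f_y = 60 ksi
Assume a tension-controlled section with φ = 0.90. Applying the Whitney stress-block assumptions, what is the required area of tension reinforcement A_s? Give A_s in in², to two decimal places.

M_n = M_u/φ = 2880/0.90 = 3200 kip·in.
From M_n = 0.85 f'_c a b (d − a/2):
a = d − √(d² − 2M_n/(0.85 f'_c b)) = 15.8 − √(15.8² − 2 × 3200/(0.85 × 5 × 16)) = 3.329 in.
A_s = 0.85 f'_c a b / f_y = 0.85 × 5 × 3.329 × 16 / 60 = 3.773 in².

A_s ≈ 3.77 in²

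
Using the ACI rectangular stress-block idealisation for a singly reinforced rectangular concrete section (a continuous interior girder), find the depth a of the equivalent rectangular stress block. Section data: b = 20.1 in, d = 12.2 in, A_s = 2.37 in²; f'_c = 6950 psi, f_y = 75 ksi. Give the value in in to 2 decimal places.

a ≈ 1.50 in

T = A_s f_y = 2.37 × 75 = 177.75 kips.
a = T/(0.85 f'_c b) = 177.75/(0.85 × 6.95 × 20.1) = 1.50 in.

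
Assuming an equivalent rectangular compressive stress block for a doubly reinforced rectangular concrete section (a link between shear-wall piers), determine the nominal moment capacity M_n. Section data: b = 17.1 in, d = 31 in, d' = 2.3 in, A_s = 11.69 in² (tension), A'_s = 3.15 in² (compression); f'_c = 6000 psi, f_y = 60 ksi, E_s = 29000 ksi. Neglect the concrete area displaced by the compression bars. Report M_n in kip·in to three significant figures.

Assume both steels yield.
a = (A_s − A'_s) f_y/(0.85 f'_c b) = (11.69 − 3.15) × 60/(0.85 × 6 × 17.1) = 5.875 in.
c = a/β₁ = 5.875/0.75 = 7.833 in; ε'_s = 0.003(c − d')/c = 0.0021 ≥ ε_y = 0.0021, so the compression steel yields.
M_n = (A_s − A'_s) f_y (d − a/2) + A'_s f_y (d − d') = 512.4 × (31 − 2.9375) + 189 × (31 − 2.3) = 14379.2 + 5424.3 = 19803.5 kip·in.

M_n ≈ 19800 kip·in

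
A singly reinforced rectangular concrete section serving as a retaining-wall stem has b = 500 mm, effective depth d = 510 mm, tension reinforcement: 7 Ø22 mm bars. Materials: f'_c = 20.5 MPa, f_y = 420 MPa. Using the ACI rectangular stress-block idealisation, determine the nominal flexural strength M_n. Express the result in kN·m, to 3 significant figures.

A_s = 7 × 380 = 2660 mm².
T = A_s f_y = 2660 × 420 = 1117200 N = 1117.2 kN.
From C = T: a = T/(0.85 f'_c b) = 1117200/(0.85 × 20.5 × 500) = 128.23 mm.
M_n = T(d − a/2) = 1117.2 kN × (510 − 64.115) mm = 498.14 kN·m.

M_n ≈ 498 kN·m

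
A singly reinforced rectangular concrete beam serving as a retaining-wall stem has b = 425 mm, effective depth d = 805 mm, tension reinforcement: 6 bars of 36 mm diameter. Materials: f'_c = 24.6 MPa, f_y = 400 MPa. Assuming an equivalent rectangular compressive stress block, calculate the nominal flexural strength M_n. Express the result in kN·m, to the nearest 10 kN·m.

A_s = 6 × 1018 = 6108 mm².
T = A_s f_y = 6108 × 400 = 2443200 N = 2443.2 kN.
From C = T: a = T/(0.85 f'_c b) = 2443200/(0.85 × 24.6 × 425) = 274.93 mm.
M_n = T(d − a/2) = 2443.2 kN × (805 − 137.465) mm = 1630.92 kN·m.

M_n ≈ 1630 kN·m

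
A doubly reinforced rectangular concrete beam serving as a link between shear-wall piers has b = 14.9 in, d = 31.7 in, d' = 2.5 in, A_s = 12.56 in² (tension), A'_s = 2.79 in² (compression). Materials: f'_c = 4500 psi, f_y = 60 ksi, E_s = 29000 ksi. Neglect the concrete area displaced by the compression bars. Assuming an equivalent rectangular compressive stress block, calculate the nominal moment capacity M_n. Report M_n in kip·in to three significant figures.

M_n ≈ 20500 kip·in

Assume both steels yield.
a = (A_s − A'_s) f_y/(0.85 f'_c b) = (12.56 − 2.79) × 60/(0.85 × 4.5 × 14.9) = 10.286 in.
c = a/β₁ = 10.286/0.825 = 12.468 in; ε'_s = 0.003(c − d')/c = 0.0024 ≥ ε_y = 0.0021, so the compression steel yields.
M_n = (A_s − A'_s) f_y (d − a/2) + A'_s f_y (d − d') = 586.2 × (31.7 − 5.143) + 167.4 × (31.7 − 2.5) = 15567.7 + 4888.1 = 20455.8 kip·in.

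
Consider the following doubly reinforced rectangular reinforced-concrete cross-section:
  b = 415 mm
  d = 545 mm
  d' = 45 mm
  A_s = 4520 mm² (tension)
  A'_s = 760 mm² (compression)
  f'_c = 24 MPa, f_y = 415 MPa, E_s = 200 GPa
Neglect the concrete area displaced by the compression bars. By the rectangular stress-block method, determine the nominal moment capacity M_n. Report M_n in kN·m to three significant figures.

M_n ≈ 864 kN·m

Assume both tension and compression steel yield.
Net tension couple steel: A_s − A'_s = 3760 mm².
a = (A_s − A'_s) f_y / (0.85 f'_c b) = 1560400/(0.85 × 24 × 415) = 184.31 mm.
c = a/β₁ = 184.31/0.85 = 216.84 mm; ε'_s = 0.003(c − d')/c = 0.0024 ≥ f_y/E_s = 0.0021, so compression steel does yield.
M_n = (A_s − A'_s) f_y (d − a/2) + A'_s f_y (d − d') = [1560400 × (545 − 92.155) + 315400 × (545 − 45)] × 10⁻⁶ = 706.62 + 157.70 = 864.32 kN·m.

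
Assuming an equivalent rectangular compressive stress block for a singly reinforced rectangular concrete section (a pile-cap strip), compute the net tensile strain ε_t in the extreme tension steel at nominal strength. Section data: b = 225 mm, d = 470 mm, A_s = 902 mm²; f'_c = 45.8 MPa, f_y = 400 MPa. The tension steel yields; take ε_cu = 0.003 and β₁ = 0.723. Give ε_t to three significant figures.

ε_t ≈ 0.0217

a = A_s f_y/(0.85 f'_c b) = 41.19 mm.
β₁ = 0.723, so c = a/β₁ = 41.19/0.723 = 56.97 mm.
From the linear strain diagram with ε_cu = 0.003: ε_t = 0.003 (d − c)/c = 0.003 × (470 − 56.97)/56.97 = 0.0217.
Since ε_t ≥ 0.005, the section is tension-controlled.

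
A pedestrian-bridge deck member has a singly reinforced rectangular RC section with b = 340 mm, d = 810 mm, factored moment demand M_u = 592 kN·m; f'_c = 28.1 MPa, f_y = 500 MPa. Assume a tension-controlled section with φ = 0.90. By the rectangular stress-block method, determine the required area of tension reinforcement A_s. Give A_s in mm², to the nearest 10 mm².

A_s ≈ 1740 mm²

M_n = M_u/φ = 592/0.90 = 657.778 kN·m.
With M_n = 0.85 f'_c a b (d − a/2), solve the quadratic for a:
a = d − √(d² − 2M_n/(0.85 f'_c b)) = 810 − √(810² − 2 × 657.778×10⁶/(0.85 × 28.1 × 340)) = 107.07 mm.
A_s = 0.85 f'_c a b / f_y = 0.85 × 28.1 × 107.07 × 340 / 500 = 1739.0 mm².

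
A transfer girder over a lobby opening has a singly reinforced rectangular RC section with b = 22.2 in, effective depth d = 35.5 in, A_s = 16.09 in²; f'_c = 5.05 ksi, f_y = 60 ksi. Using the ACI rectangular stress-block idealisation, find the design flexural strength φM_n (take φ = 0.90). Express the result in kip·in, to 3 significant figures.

φM_n ≈ 26400 kip·in

T = A_s f_y = 16.09 × 60 = 965.4 kips.
a = T/(0.85 f'_c b) = 965.4/(0.85 × 5.05 × 22.2) = 10.131 in.
M_n = T(d − a/2) = 965.4 × (35.5 − 5.0655) = 29381.5 kip·in.
φM_n = 0.90 × 29381.5 = 26443.4 kip·in.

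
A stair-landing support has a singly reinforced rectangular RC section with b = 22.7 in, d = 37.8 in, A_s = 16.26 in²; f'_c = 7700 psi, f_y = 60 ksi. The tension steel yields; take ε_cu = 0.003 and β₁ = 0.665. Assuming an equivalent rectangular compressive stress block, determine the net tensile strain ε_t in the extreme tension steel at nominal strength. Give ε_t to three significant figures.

a = A_s f_y/(0.85 f'_c b) = 6.567 in.
β₁ = 0.665, so c = a/β₁ = 6.567/0.665 = 9.875 in.
From the linear strain diagram with ε_cu = 0.003: ε_t = 0.003 (d − c)/c = 0.003 × (37.8 − 9.875)/9.875 = 0.00848.
Since ε_t ≥ 0.005, the section is tension-controlled.

ε_t ≈ 0.00848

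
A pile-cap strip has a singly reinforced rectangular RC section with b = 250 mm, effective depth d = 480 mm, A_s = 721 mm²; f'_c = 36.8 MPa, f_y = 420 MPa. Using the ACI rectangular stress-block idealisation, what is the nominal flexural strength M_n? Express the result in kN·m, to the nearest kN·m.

M_n ≈ 139 kN·m

T = A_s f_y = 721 × 420 = 302820 N = 302.82 kN.
From C = T: a = T/(0.85 f'_c b) = 302820/(0.85 × 36.8 × 250) = 38.72 mm.
M_n = T(d − a/2) = 302.82 kN × (480 − 19.36) mm = 139.49 kN·m.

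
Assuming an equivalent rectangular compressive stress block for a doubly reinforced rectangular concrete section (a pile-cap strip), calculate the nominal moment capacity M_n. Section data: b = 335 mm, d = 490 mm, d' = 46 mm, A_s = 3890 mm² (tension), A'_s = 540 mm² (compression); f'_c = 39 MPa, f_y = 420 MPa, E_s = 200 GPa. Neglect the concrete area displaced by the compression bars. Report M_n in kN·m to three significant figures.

Assume both tension and compression steel yield.
Net tension couple steel: A_s − A'_s = 3350 mm².
a = (A_s − A'_s) f_y / (0.85 f'_c b) = 1407000/(0.85 × 39 × 335) = 126.70 mm.
c = a/β₁ = 126.70/0.771 = 164.33 mm; ε'_s = 0.003(c − d')/c = 0.0022 ≥ f_y/E_s = 0.0021, so compression steel does yield.
M_n = (A_s − A'_s) f_y (d − a/2) + A'_s f_y (d − d') = [1407000 × (490 − 63.35) + 226800 × (490 − 46)] × 10⁻⁶ = 600.30 + 100.70 = 701.00 kN·m.

M_n ≈ 701 kN·m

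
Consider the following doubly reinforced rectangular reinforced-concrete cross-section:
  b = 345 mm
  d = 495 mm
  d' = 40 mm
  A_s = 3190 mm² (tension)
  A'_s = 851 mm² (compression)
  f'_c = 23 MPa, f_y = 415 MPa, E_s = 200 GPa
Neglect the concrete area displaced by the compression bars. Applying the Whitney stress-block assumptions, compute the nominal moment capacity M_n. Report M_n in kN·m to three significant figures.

Assume both tension and compression steel yield.
Net tension couple steel: A_s − A'_s = 2339 mm².
a = (A_s − A'_s) f_y / (0.85 f'_c b) = 970685/(0.85 × 23 × 345) = 143.92 mm.
c = a/β₁ = 143.92/0.85 = 169.32 mm; ε'_s = 0.003(c − d')/c = 0.0023 ≥ f_y/E_s = 0.0021, so compression steel does yield.
M_n = (A_s − A'_s) f_y (d − a/2) + A'_s f_y (d − d') = [970685 × (495 − 71.96) + 353165 × (495 − 40)] × 10⁻⁶ = 410.64 + 160.69 = 571.33 kN·m.

M_n ≈ 571 kN·m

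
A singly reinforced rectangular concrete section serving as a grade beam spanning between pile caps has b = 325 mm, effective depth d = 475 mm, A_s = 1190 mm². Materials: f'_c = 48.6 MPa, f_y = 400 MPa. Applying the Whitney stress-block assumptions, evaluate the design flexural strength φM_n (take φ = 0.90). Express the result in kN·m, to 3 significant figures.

φM_n ≈ 196 kN·m

T = A_s f_y = 1190 × 400 = 476000 N = 476 kN.
From C = T: a = T/(0.85 f'_c b) = 476000/(0.85 × 48.6 × 325) = 35.45 mm.
M_n = T(d − a/2) = 476 kN × (475 − 17.725) mm = 217.66 kN·m.
φM_n = 0.90 × 217.66 = 195.89 kN·m.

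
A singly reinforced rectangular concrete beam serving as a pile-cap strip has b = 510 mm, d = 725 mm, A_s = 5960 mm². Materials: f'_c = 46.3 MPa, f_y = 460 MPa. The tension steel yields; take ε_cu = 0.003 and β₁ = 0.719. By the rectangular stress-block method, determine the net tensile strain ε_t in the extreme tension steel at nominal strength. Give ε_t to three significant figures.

a = A_s f_y/(0.85 f'_c b) = 136.59 mm.
β₁ = 0.719, so c = a/β₁ = 136.59/0.719 = 189.97 mm.
From the linear strain diagram with ε_cu = 0.003: ε_t = 0.003 (d − c)/c = 0.003 × (725 − 189.97)/189.97 = 0.00845.
Since ε_t ≥ 0.005, the section is tension-controlled.

ε_t ≈ 0.00845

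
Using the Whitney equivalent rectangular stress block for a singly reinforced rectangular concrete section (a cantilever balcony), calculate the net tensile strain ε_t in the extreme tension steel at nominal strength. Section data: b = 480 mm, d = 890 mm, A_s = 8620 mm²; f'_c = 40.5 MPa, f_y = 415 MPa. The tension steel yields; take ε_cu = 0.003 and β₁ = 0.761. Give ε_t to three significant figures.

a = A_s f_y/(0.85 f'_c b) = 216.49 mm.
β₁ = 0.761, so c = a/β₁ = 216.49/0.761 = 284.48 mm.
From the linear strain diagram with ε_cu = 0.003: ε_t = 0.003 (d − c)/c = 0.003 × (890 − 284.48)/284.48 = 0.00639.
Since ε_t ≥ 0.005, the section is tension-controlled.

ε_t ≈ 0.00639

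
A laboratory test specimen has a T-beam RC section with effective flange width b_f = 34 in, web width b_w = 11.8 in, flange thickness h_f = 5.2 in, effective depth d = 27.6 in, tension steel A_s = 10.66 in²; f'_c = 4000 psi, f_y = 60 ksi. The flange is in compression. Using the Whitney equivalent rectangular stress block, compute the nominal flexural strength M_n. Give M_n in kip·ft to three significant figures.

M_n ≈ 1320 kip·ft

Tension: T = A_s f_y = 10.66 × 60 = 639.6 kips.
Try a within the flange: a = T/(0.85 f'_c b_f) = 639.6/(0.85 × 4 × 34) = 5.533 in.
a = 5.533 > h_f = 5.2 in: the block extends into the web. Split into flange-overhang and web parts.
C_f = 0.85 f'_c (b_f − b_w) h_f = 0.85 × 4 × (34 − 11.8) × 5.2 = 392.5 kips.
Remaining web compression depth: a_w = (T − C_f)/(0.85 f'_c b_w) = (639.6 − 392.5)/(0.85 × 4 × 11.8) = 6.159 in.
M_n = C_f(d − h_f/2) + (T − C_f)(d − a_w/2) = 392.5 × (27.6 − 2.6) + 247.1 × (27.6 − 3.0795) = 9812.5 + 6059.0 = 15871.5 kip·in.
M_n = 15871.5/12 = 1322.63 kip·ft.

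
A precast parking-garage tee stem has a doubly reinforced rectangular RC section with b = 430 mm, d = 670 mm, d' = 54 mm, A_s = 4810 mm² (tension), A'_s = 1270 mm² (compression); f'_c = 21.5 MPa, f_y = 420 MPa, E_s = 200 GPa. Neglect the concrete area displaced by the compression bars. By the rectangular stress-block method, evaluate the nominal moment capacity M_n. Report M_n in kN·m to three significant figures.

M_n ≈ 1180 kN·m

Assume both tension and compression steel yield.
Net tension couple steel: A_s − A'_s = 3540 mm².
a = (A_s − A'_s) f_y / (0.85 f'_c b) = 1486800/(0.85 × 21.5 × 430) = 189.20 mm.
c = a/β₁ = 189.20/0.85 = 222.59 mm; ε'_s = 0.003(c − d')/c = 0.0023 ≥ f_y/E_s = 0.0021, so compression steel does yield.
M_n = (A_s − A'_s) f_y (d − a/2) + A'_s f_y (d − d') = [1486800 × (670 − 94.6) + 533400 × (670 − 54)] × 10⁻⁶ = 855.50 + 328.57 = 1184.07 kN·m.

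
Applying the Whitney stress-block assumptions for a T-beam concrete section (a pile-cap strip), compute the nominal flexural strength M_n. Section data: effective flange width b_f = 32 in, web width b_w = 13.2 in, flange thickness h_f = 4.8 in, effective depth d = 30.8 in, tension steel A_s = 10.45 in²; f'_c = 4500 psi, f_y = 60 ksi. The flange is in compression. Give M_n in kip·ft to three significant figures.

M_n ≈ 1470 kip·ft

Tension: T = A_s f_y = 10.45 × 60 = 627 kips.
Try a within the flange: a = T/(0.85 f'_c b_f) = 627/(0.85 × 4.5 × 32) = 5.123 in.
a = 5.123 > h_f = 4.8 in: the block extends into the web. Split into flange-overhang and web parts.
C_f = 0.85 f'_c (b_f − b_w) h_f = 0.85 × 4.5 × (32 − 13.2) × 4.8 = 345.2 kips.
Remaining web compression depth: a_w = (T − C_f)/(0.85 f'_c b_w) = (627 − 345.2)/(0.85 × 4.5 × 13.2) = 5.581 in.
M_n = C_f(d − h_f/2) + (T − C_f)(d − a_w/2) = 345.2 × (30.8 − 2.4) + 281.8 × (30.8 − 2.7905) = 9803.7 + 7893.1 = 17696.8 kip·in.
M_n = 17696.8/12 = 1474.73 kip·ft.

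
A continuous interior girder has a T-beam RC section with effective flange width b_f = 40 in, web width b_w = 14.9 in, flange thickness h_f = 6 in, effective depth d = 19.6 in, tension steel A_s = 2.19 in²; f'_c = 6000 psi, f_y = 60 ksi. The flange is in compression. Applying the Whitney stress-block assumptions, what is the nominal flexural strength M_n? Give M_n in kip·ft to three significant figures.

Tension: T = A_s f_y = 2.19 × 60 = 131.4 kips.
Try a within the flange: a = T/(0.85 f'_c b_f) = 131.4/(0.85 × 6 × 40) = 0.644 in.
Since a = 0.644 ≤ h_f = 6 in, the stress block lies entirely in the flange; analyse as a rectangular beam of width b_f.
M_n = T(d − a/2) = 131.4 × (19.6 − 0.322) = 2533.1 kip·in.
M_n = 2533.1/12 = 211.09 kip·ft.

M_n ≈ 211 kip·ft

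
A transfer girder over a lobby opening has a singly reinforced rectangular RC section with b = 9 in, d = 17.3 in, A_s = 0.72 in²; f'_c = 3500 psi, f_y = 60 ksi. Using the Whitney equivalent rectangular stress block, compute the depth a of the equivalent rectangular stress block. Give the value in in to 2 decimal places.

T = A_s f_y = 0.72 × 60 = 43.2 kips.
a = T/(0.85 f'_c b) = 43.2/(0.85 × 3.5 × 9) = 1.61 in.

a ≈ 1.61 in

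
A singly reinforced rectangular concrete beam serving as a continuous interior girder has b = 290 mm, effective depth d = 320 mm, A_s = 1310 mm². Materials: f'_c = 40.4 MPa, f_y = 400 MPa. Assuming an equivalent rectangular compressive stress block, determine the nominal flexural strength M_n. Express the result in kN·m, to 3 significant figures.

T = A_s f_y = 1310 × 400 = 524000 N = 524 kN.
From C = T: a = T/(0.85 f'_c b) = 524000/(0.85 × 40.4 × 290) = 52.62 mm.
M_n = T(d − a/2) = 524 kN × (320 − 26.31) mm = 153.89 kN·m.

M_n ≈ 154 kN·m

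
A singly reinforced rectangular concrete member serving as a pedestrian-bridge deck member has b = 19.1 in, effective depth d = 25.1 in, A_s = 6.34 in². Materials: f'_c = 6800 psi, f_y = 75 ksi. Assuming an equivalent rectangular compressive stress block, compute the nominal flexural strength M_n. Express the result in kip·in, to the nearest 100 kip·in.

T = A_s f_y = 6.34 × 75 = 475.5 kips.
a = T/(0.85 f'_c b) = 475.5/(0.85 × 6.8 × 19.1) = 4.307 in.
M_n = T(d − a/2) = 475.5 × (25.1 − 2.1535) = 10911.1 kip·in.

M_n ≈ 10900 kip·in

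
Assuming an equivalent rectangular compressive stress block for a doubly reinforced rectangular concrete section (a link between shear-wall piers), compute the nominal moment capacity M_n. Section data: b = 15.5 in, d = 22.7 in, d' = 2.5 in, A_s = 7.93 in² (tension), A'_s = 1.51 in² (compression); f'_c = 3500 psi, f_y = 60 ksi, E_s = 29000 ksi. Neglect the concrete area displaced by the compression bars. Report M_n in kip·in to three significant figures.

M_n ≈ 8970 kip·in

Assume both steels yield.
a = (A_s − A'_s) f_y/(0.85 f'_c b) = (7.93 − 1.51) × 60/(0.85 × 3.5 × 15.5) = 8.353 in.
c = a/β₁ = 8.353/0.85 = 9.827 in; ε'_s = 0.003(c − d')/c = 0.0022 ≥ ε_y = 0.0021, so the compression steel yields.
M_n = (A_s − A'_s) f_y (d − a/2) + A'_s f_y (d − d') = 385.2 × (22.7 − 4.1765) + 90.6 × (22.7 − 2.5) = 7135.3 + 1830.1 = 8965.4 kip·in.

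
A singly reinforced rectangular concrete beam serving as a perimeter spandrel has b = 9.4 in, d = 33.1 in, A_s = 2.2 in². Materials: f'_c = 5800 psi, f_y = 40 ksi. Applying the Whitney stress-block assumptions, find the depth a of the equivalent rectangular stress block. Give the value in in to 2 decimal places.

T = A_s f_y = 2.2 × 40 = 88 kips.
a = T/(0.85 f'_c b) = 88/(0.85 × 5.8 × 9.4) = 1.90 in.

a ≈ 1.90 in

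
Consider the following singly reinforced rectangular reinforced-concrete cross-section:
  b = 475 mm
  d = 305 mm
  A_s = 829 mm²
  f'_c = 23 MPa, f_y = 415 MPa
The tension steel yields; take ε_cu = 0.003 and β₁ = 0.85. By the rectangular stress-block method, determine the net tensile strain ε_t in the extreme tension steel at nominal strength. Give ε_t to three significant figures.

a = A_s f_y/(0.85 f'_c b) = 37.05 mm.
β₁ = 0.85, so c = a/β₁ = 37.05/0.85 = 43.59 mm.
From the linear strain diagram with ε_cu = 0.003: ε_t = 0.003 (d − c)/c = 0.003 × (305 − 43.59)/43.59 = 0.0180.
Since ε_t ≥ 0.005, the section is tension-controlled.

ε_t ≈ 0.0180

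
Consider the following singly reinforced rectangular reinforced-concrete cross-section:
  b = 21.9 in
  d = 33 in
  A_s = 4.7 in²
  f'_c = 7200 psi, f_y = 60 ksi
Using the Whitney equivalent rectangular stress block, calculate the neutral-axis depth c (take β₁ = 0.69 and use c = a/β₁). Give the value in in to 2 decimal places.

c ≈ 3.05 in

T = A_s f_y = 4.7 × 60 = 282 kips.
a = T/(0.85 f'_c b) = 282/(0.85 × 7.2 × 21.9) = 2.1040 in.
With β₁ = 0.69, c = a/β₁ = 2.1040/0.69 = 3.05 in.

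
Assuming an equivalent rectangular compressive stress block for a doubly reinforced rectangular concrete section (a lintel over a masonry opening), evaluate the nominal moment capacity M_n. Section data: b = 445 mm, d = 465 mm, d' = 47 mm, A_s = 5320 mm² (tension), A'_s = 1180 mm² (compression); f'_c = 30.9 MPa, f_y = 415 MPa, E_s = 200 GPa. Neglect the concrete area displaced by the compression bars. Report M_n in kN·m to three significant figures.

M_n ≈ 877 kN·m

Assume both tension and compression steel yield.
Net tension couple steel: A_s − A'_s = 4140 mm².
a = (A_s − A'_s) f_y / (0.85 f'_c b) = 1718100/(0.85 × 30.9 × 445) = 147.00 mm.
c = a/β₁ = 147.00/0.829 = 177.32 mm; ε'_s = 0.003(c − d')/c = 0.0022 ≥ f_y/E_s = 0.0021, so compression steel does yield.
M_n = (A_s − A'_s) f_y (d − a/2) + A'_s f_y (d − d') = [1718100 × (465 − 73.5) + 489700 × (465 − 47)] × 10⁻⁶ = 672.64 + 204.69 = 877.33 kN·m.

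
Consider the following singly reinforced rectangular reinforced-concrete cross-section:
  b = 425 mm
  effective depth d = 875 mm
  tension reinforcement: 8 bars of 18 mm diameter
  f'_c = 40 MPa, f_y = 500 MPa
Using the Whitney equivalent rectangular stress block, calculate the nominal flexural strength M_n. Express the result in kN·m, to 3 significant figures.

A_s = 8 × 254 = 2032 mm².
T = A_s f_y = 2032 × 500 = 1016000 N = 1016 kN.
From C = T: a = T/(0.85 f'_c b) = 1016000/(0.85 × 40 × 425) = 70.31 mm.
M_n = T(d − a/2) = 1016 kN × (875 − 35.155) mm = 853.28 kN·m.

M_n ≈ 853 kN·m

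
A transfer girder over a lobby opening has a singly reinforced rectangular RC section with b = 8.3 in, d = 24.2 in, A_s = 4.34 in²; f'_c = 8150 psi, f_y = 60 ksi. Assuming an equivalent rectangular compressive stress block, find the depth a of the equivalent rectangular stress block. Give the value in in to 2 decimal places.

a ≈ 4.53 in

T = A_s f_y = 4.34 × 60 = 260.4 kips.
a = T/(0.85 f'_c b) = 260.4/(0.85 × 8.15 × 8.3) = 4.53 in.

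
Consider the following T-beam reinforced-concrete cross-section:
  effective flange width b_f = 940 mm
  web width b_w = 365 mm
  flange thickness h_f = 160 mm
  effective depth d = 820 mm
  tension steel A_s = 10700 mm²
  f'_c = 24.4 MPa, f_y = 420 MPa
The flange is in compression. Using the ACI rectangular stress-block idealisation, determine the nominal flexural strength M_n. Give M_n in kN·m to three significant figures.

Tension: T = A_s f_y = 10700 × 420 = 4494000 N.
Try a within the flange: a = T/(0.85 f'_c b_f) = 4494000/(0.85 × 24.4 × 940) = 230.51 mm.
a = 230.51 > h_f = 160 mm: the block extends into the web. Split into flange-overhang and web parts.
C_f = 0.85 f'_c (b_f − b_w) h_f = 0.85 × 24.4 × (940 − 365) × 160 = 1908080 N.
Remaining web compression depth: a_w = (T − C_f)/(0.85 f'_c b_w) = (4494000 − 1908080)/(0.85 × 24.4 × 365) = 341.60 mm.
M_n = C_f(d − h_f/2) + (T − C_f)(d − a_w/2) = 1908080 × (820 − 80) + 2585920 × (820 − 170.8) = 1411.98 + 1678.78 = 3090.76 × 10⁶ N·mm.
M_n = 3090.76 kN·m.

M_n ≈ 3090 kN·m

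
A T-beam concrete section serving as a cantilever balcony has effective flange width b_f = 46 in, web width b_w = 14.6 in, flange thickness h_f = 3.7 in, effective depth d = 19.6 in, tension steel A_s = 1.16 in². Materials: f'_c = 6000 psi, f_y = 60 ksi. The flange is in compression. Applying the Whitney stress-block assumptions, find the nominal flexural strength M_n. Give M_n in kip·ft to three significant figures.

Tension: T = A_s f_y = 1.16 × 60 = 69.6 kips.
Try a within the flange: a = T/(0.85 f'_c b_f) = 69.6/(0.85 × 6 × 46) = 0.297 in.
Since a = 0.297 ≤ h_f = 3.7 in, the stress block lies entirely in the flange; analyse as a rectangular beam of width b_f.
M_n = T(d − a/2) = 69.6 × (19.6 − 0.1485) = 1353.8 kip·in.
M_n = 1353.8/12 = 112.82 kip·ft.

M_n ≈ 113 kip·ft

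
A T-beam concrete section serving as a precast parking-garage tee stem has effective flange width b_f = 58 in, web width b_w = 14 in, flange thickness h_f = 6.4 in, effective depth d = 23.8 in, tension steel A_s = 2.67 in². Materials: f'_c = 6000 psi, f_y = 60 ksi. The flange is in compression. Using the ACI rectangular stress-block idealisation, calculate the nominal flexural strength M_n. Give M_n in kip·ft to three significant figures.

Tension: T = A_s f_y = 2.67 × 60 = 160.2 kips.
Try a within the flange: a = T/(0.85 f'_c b_f) = 160.2/(0.85 × 6 × 58) = 0.542 in.
Since a = 0.542 ≤ h_f = 6.4 in, the stress block lies entirely in the flange; analyse as a rectangular beam of width b_f.
M_n = T(d − a/2) = 160.2 × (23.8 − 0.271) = 3769.3 kip·in.
M_n = 3769.3/12 = 314.11 kip·ft.

M_n ≈ 314 kip·ft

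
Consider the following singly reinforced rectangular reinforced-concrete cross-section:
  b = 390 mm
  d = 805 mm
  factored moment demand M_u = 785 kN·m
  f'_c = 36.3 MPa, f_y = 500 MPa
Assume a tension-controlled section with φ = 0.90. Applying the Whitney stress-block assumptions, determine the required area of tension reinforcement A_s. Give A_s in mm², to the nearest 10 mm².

M_n = M_u/φ = 785/0.90 = 872.222 kN·m.
With M_n = 0.85 f'_c a b (d − a/2), solve the quadratic for a:
a = d − √(d² − 2M_n/(0.85 f'_c b)) = 805 − √(805² − 2 × 872.222×10⁶/(0.85 × 36.3 × 390)) = 95.73 mm.
A_s = 0.85 f'_c a b / f_y = 0.85 × 36.3 × 95.73 × 390 / 500 = 2303.9 mm².

A_s ≈ 2300 mm²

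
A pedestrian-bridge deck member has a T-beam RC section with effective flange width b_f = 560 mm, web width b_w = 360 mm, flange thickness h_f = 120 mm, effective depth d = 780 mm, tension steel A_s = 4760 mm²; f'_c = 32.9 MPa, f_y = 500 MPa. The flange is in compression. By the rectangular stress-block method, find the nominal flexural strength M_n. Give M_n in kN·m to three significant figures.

Tension: T = A_s f_y = 4760 × 500 = 2380000 N.
Try a within the flange: a = T/(0.85 f'_c b_f) = 2380000/(0.85 × 32.9 × 560) = 151.98 mm.
a = 151.98 > h_f = 120 mm: the block extends into the web. Split into flange-overhang and web parts.
C_f = 0.85 f'_c (b_f − b_w) h_f = 0.85 × 32.9 × (560 − 360) × 120 = 671160 N.
Remaining web compression depth: a_w = (T − C_f)/(0.85 f'_c b_w) = (2380000 − 671160)/(0.85 × 32.9 × 360) = 169.74 mm.
M_n = C_f(d − h_f/2) + (T − C_f)(d − a_w/2) = 671160 × (780 − 60) + 1708840 × (780 − 84.87) = 483.24 + 1187.87 = 1671.11 × 10⁶ N·mm.
M_n = 1671.11 kN·m.

M_n ≈ 1670 kN·m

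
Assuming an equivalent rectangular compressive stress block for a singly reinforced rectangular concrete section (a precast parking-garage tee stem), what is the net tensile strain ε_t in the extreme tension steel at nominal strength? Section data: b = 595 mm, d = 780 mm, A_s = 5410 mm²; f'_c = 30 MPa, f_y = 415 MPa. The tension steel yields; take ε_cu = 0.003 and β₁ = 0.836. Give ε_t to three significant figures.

a = A_s f_y/(0.85 f'_c b) = 147.97 mm.
β₁ = 0.836, so c = a/β₁ = 147.97/0.836 = 177.00 mm.
From the linear strain diagram with ε_cu = 0.003: ε_t = 0.003 (d − c)/c = 0.003 × (780 − 177.00)/177.00 = 0.0102.
Since ε_t ≥ 0.005, the section is tension-controlled.

ε_t ≈ 0.0102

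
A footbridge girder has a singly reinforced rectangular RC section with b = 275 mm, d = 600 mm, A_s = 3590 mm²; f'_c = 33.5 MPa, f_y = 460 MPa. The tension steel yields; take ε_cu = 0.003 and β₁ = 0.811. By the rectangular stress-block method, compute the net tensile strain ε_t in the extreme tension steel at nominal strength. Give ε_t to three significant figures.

a = A_s f_y/(0.85 f'_c b) = 210.89 mm.
β₁ = 0.811, so c = a/β₁ = 210.89/0.811 = 260.04 mm.
From the linear strain diagram with ε_cu = 0.003: ε_t = 0.003 (d − c)/c = 0.003 × (600 − 260.04)/260.04 = 0.00392.
ε_t < 0.004 — the section is over-reinforced for flexure under ACI limits.

ε_t ≈ 0.00392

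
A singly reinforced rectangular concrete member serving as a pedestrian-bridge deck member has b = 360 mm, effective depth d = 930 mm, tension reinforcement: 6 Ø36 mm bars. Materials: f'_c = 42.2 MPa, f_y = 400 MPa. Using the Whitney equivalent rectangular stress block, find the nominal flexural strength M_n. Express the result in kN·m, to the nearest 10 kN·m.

A_s = 6 × 1018 = 6108 mm².
T = A_s f_y = 6108 × 400 = 2443200 N = 2443.2 kN.
From C = T: a = T/(0.85 f'_c b) = 2443200/(0.85 × 42.2 × 360) = 189.20 mm.
M_n = T(d − a/2) = 2443.2 kN × (930 − 94.6) mm = 2041.05 kN·m.

M_n ≈ 2040 kN·m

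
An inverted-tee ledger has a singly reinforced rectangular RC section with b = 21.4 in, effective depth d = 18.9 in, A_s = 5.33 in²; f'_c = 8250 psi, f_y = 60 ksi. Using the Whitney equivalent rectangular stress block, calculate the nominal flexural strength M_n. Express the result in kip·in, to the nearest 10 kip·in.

M_n ≈ 5700 kip·in

T = A_s f_y = 5.33 × 60 = 319.8 kips.
a = T/(0.85 f'_c b) = 319.8/(0.85 × 8.25 × 21.4) = 2.131 in.
M_n = T(d − a/2) = 319.8 × (18.9 − 1.0655) = 5703.5 kip·in.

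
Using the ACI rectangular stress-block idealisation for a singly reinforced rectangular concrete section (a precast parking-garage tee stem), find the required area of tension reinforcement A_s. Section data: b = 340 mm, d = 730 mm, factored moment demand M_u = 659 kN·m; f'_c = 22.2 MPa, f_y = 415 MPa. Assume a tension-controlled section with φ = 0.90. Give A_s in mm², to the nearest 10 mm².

M_n = M_u/φ = 659/0.90 = 732.222 kN·m.
With M_n = 0.85 f'_c a b (d − a/2), solve the quadratic for a:
a = d − √(d² − 2M_n/(0.85 f'_c b)) = 730 − √(730² − 2 × 732.222×10⁶/(0.85 × 22.2 × 340)) = 178.05 mm.
A_s = 0.85 f'_c a b / f_y = 0.85 × 22.2 × 178.05 × 340 / 415 = 2752.6 mm².

A_s ≈ 2750 mm²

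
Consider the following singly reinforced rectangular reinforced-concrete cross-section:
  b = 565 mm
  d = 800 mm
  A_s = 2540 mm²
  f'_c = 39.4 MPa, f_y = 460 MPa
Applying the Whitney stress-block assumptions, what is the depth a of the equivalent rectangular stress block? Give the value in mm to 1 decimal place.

a ≈ 61.7 mm

T = A_s f_y = 2540 × 460 = 1168400 N = 1168.4 kN.
Setting C = 0.85 f'_c a b equal to T: a = 1168400/(0.85 × 39.4 × 565) = 61.7 mm.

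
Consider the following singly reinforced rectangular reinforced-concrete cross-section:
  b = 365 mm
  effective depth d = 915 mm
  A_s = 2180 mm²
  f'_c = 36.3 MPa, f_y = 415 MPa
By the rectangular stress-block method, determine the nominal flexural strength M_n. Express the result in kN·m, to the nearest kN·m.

T = A_s f_y = 2180 × 415 = 904700 N = 904.7 kN.
From C = T: a = T/(0.85 f'_c b) = 904700/(0.85 × 36.3 × 365) = 80.33 mm.
M_n = T(d − a/2) = 904.7 kN × (915 − 40.165) mm = 791.46 kN·m.

M_n ≈ 791 kN·m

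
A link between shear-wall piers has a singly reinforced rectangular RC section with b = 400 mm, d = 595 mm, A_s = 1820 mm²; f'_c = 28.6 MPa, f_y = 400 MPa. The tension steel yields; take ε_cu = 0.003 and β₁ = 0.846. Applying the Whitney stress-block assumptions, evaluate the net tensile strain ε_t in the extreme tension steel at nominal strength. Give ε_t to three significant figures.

a = A_s f_y/(0.85 f'_c b) = 74.87 mm.
β₁ = 0.846, so c = a/β₁ = 74.87/0.846 = 88.50 mm.
From the linear strain diagram with ε_cu = 0.003: ε_t = 0.003 (d − c)/c = 0.003 × (595 − 88.50)/88.50 = 0.0172.
Since ε_t ≥ 0.005, the section is tension-controlled.

ε_t ≈ 0.0172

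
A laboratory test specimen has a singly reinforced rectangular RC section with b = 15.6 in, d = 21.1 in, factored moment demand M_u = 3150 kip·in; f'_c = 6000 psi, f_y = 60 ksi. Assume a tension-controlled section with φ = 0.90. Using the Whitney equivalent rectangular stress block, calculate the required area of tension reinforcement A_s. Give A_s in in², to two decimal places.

M_n = M_u/φ = 3150/0.90 = 3500 kip·in.
From M_n = 0.85 f'_c a b (d − a/2):
a = d − √(d² − 2M_n/(0.85 f'_c b)) = 21.1 − √(21.1² − 2 × 3500/(0.85 × 6 × 15.6)) = 2.200 in.
A_s = 0.85 f'_c a b / f_y = 0.85 × 6 × 2.200 × 15.6 / 60 = 2.917 in².

A_s ≈ 2.92 in²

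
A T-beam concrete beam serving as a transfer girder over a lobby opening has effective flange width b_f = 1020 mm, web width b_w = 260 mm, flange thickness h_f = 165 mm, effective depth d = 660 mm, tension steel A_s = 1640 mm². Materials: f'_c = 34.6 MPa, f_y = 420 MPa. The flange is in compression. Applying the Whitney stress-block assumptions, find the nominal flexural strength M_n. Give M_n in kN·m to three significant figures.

Tension: T = A_s f_y = 1640 × 420 = 688800 N.
Try a within the flange: a = T/(0.85 f'_c b_f) = 688800/(0.85 × 34.6 × 1020) = 22.96 mm.
Since a = 22.96 ≤ h_f = 165 mm, the stress block lies entirely in the flange; analyse as a rectangular beam of width b_f.
M_n = T(d − a/2) = 688800 × (660 − 11.48) = 446.70 × 10⁶ N·mm.
M_n = 446.70 kN·m.

M_n ≈ 447 kN·m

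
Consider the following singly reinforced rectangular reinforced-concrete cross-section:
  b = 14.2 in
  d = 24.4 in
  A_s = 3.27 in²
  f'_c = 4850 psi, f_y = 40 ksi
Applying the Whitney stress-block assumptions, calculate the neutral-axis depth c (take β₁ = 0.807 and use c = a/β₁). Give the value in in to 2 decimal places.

c ≈ 2.77 in

T = A_s f_y = 3.27 × 40 = 130.8 kips.
a = T/(0.85 f'_c b) = 130.8/(0.85 × 4.85 × 14.2) = 2.2344 in.
With β₁ = 0.807, c = a/β₁ = 2.2344/0.807 = 2.77 in.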